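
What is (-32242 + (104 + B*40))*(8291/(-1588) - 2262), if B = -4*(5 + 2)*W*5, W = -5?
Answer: 7449117943/794 ≈ 9.3818e+6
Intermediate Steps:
B = 700 (B = -4*(5 + 2)*(-5)*5 = -28*(-5)*5 = -4*(-35)*5 = 140*5 = 700)
(-32242 + (104 + B*40))*(8291/(-1588) - 2262) = (-32242 + (104 + 700*40))*(8291/(-1588) - 2262) = (-32242 + (104 + 28000))*(8291*(-1/1588) - 2262) = (-32242 + 28104)*(-8291/1588 - 2262) = -4138*(-3600347/1588) = 7449117943/794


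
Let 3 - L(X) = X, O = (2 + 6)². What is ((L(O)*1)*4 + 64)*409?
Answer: -73620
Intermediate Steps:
O = 64 (O = 8² = 64)
L(X) = 3 - X
((L(O)*1)*4 + 64)*409 = (((3 - 1*64)*1)*4 + 64)*409 = (((3 - 64)*1)*4 + 64)*409 = (-61*1*4 + 64)*409 = (-61*4 + 64)*409 = (-244 + 64)*409 = -180*409 = -73620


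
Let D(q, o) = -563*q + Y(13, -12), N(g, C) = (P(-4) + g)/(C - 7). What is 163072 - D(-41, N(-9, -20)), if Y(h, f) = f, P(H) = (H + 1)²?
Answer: 140001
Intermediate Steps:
P(H) = (1 + H)²
N(g, C) = (9 + g)/(-7 + C) (N(g, C) = ((1 - 4)² + g)/(C - 7) = ((-3)² + g)/(-7 + C) = (9 + g)/(-7 + C))
D(q, o) = -12 - 563*q (D(q, o) = -563*q - 12 = -12 - 563*q)
163072 - D(-41, N(-9, -20)) = 163072 - (-12 - 563*(-41)) = 163072 - (-12 + 23083) = 163072 - 1*23071 = 163072 - 23071 = 140001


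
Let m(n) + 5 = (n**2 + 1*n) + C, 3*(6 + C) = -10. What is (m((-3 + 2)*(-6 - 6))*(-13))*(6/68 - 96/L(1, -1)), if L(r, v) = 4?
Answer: 88075/2 ≈ 44038.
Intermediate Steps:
C = -28/3 (C = -6 + (1/3)*(-10) = -6 - 10/3 = -28/3 ≈ -9.3333)
m(n) = -43/3 + n + n**2 (m(n) = -5 + ((n**2 + 1*n) - 28/3) = -5 + ((n**2 + n) - 28/3) = -5 + ((n + n**2) - 28/3) = -5 + (-28/3 + n + n**2) = -43/3 + n + n**2)
(m((-3 + 2)*(-6 - 6))*(-13))*(6/68 - 96/L(1, -1)) = ((-43/3 + (-3 + 2)*(-6 - 6) + ((-3 + 2)*(-6 - 6))**2)*(-13))*(6/68 - 96/4) = ((-43/3 - 1*(-12) + (-1*(-12))**2)*(-13))*(6*(1/68) - 96*1/4) = ((-43/3 + 12 + 12**2)*(-13))*(3/34 - 24) = ((-43/3 + 12 + 144)*(-13))*(-813/34) = ((425/3)*(-13))*(-813/34) = -5525/3*(-813/34) = 88075/2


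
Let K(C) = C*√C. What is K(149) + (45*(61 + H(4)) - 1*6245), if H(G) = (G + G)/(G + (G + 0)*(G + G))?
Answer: -3490 + 149*√149 ≈ -1671.2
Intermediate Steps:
H(G) = 2*G/(G + 2*G²) (H(G) = (2*G)/(G + G*(2*G)) = (2*G)/(G + 2*G²) = 2*G/(G + 2*G²))
K(C) = C^(3/2)
K(149) + (45*(61 + H(4)) - 1*6245) = 149^(3/2) + (45*(61 + 2/(1 + 2*4)) - 1*6245) = 149*√149 + (45*(61 + 2/(1 + 8)) - 6245) = 149*√149 + (45*(61 + 2/9) - 6245) = 149*√149 + (45*(551/9) - 6245) = 149*√149 + (2755 - 6245) = 149*√149 - 3490 = -3490 + 149*√149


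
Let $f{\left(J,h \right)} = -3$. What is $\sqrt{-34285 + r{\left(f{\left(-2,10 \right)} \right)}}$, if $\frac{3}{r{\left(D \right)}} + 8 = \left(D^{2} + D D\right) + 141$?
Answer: $\frac{2 i \sqrt{195432958}}{151} \approx 185.16 i$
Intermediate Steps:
$r{\left(D \right)} = \frac{3}{133 + 2 D^{2}}$ ($r{\left(D \right)} = \frac{3}{-8 + \left(\left(D^{2} + D D\right) + 141\right)} = \frac{3}{-8 + \left(\left(D^{2} + D^{2}\right) + 141\right)} = \frac{3}{-8 + \left(2 D^{2} + 141\right)} = \frac{3}{-8 + \left(141 + 2 D^{2}\right)} = \frac{3}{133 + 2 D^{2}}$)
$\sqrt{-34285 + r{\left(f{\left(-2,10 \right)} \right)}} = \sqrt{-34285 + \frac{3}{133 + 2 \left(-3\right)^{2}}} = \sqrt{-34285 + \frac{3}{133 + 2 \cdot 9}} = \sqrt{-34285 + \frac{3}{133 + 18}} = \sqrt{-34285 + \frac{3}{151}} = \sqrt{- \frac{5177032}{151}} = \frac{2 i \sqrt{195432958}}{151}$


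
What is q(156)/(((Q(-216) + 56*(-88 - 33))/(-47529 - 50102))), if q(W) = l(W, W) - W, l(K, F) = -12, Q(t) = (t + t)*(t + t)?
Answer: 2050251/22481 ≈ 91.199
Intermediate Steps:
Q(t) = 4*t² (Q(t) = (2*t)*(2*t) = 4*t²)
q(W) = -12 - W
q(156)/(((Q(-216) + 56*(-88 - 33))/(-47529 - 50102))) = (-12 - 1*156)/(((4*(-216)² + 56*(-88 - 33))/(-47529 - 50102))) = (-12 - 156)/(((4*46656 + 56*(-121))/(-97631))) = -168*(-97631/(186624 - 6776)) = -168/(179848*(-1/97631)) = -168/(-179848/97631) = -168*(-97631/179848) = 2050251/22481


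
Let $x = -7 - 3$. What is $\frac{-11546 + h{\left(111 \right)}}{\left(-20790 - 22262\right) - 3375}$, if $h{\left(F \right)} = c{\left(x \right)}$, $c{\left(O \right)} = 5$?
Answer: $\frac{11541}{46427} \approx 0.24858$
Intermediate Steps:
$x = -10$ ($x = -7 - 3 = -10$)
$h{\left(F \right)} = 5$
$\frac{-11546 + h{\left(111 \right)}}{\left(-20790 - 22262\right) - 3375} = \frac{-11546 + 5}{\left(-20790 - 22262\right) - 3375} = - \frac{11541}{\left(-20790 - 22262\right) - 3375} = - \frac{11541}{-43052 - 3375} = - \frac{11541}{-46427} = \left(-11541\right) \left(- \frac{1}{46427}\right) = \frac{11541}{46427}$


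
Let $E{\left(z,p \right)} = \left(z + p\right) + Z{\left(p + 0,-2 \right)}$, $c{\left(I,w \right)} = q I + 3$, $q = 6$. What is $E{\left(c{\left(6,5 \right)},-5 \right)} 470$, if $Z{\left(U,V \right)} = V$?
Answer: $15040$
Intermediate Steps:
$c{\left(I,w \right)} = 3 + 6 I$ ($c{\left(I,w \right)} = 6 I + 3 = 3 + 6 I$)
$E{\left(z,p \right)} = -2 + p + z$ ($E{\left(z,p \right)} = \left(z + p\right) - 2 = \left(p + z\right) - 2 = -2 + p + z$)
$E{\left(c{\left(6,5 \right)},-5 \right)} 470 = \left(-2 - 5 + \left(3 + 6 \cdot 6\right)\right) 470 = \left(-2 - 5 + \left(3 + 36\right)\right) 470 = \left(-2 - 5 + 39\right) 470 = 32 \cdot 470 = 15040$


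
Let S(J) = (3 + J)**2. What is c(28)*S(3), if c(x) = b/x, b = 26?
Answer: 234/7 ≈ 33.429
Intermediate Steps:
c(x) = 26/x
c(28)*S(3) = (26/28)*(3 + 3)**2 = (26*(1/28))*6**2 = (13/14)*36 = 234/7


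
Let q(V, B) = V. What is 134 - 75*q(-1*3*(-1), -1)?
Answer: -91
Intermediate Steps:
134 - 75*q(-1*3*(-1), -1) = 134 - 75*(-1*3)*(-1) = 134 - (-225)*(-1) = 134 - 75*3 = 134 - 225 = -91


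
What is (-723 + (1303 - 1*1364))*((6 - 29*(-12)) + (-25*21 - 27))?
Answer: 155232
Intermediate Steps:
(-723 + (1303 - 1*1364))*((6 - 29*(-12)) + (-25*21 - 27)) = (-723 + (1303 - 1364))*((6 + 348) + (-525 - 27)) = (-723 - 61)*(354 - 552) = -784*(-198) = 155232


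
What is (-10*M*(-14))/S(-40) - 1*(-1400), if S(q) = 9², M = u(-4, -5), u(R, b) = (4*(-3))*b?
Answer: 40600/27 ≈ 1503.7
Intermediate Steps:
u(R, b) = -12*b
M = 60 (M = -12*(-5) = 60)
S(q) = 81
(-10*M*(-14))/S(-40) - 1*(-1400) = (-10*60*(-14))/81 - 1*(-1400) = -600*(-14)*(1/81) + 1400 = 8400*(1/81) + 1400 = 2800/27 + 1400 = 40600/27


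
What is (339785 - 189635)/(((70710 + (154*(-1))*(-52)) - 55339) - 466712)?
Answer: -13650/40303 ≈ -0.33868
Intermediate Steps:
(339785 - 189635)/(((70710 + (154*(-1))*(-52)) - 55339) - 466712) = 150150/(((70710 - 154*(-52)) - 55339) - 466712) = 150150/(((70710 + 8008) - 55339) - 466712) = 150150/((78718 - 55339) - 466712) = 150150/(23379 - 466712) = 150150/(-443333) = 150150*(-1/443333) = -13650/40303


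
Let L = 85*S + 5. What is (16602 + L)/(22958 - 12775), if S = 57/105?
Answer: 116572/71281 ≈ 1.6354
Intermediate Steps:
S = 19/35 (S = 57*(1/105) = 19/35 ≈ 0.54286)
L = 358/7 (L = 85*(19/35) + 5 = 323/7 + 5 = 358/7 ≈ 51.143)
(16602 + L)/(22958 - 12775) = (16602 + 358/7)/(22958 - 12775) = (116572/7)/10183 = (116572/7)*(1/10183) = 116572/71281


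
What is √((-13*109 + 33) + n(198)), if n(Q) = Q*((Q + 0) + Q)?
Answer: 4*√4814 ≈ 277.53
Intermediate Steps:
n(Q) = 2*Q² (n(Q) = Q*(Q + Q) = Q*(2*Q) = 2*Q²)
√((-13*109 + 33) + n(198)) = √((-13*109 + 33) + 2*198²) = √((-1417 + 33) + 2*39204) = √(-1384 + 78408) = √77024 = 4*√4814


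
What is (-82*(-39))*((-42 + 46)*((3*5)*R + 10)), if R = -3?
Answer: -447720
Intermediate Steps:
(-82*(-39))*((-42 + 46)*((3*5)*R + 10)) = (-82*(-39))*((-42 + 46)*((3*5)*(-3) + 10)) = 3198*(4*(15*(-3) + 10)) = 3198*(4*(-45 + 10)) = 3198*(4*(-35)) = 3198*(-140) = -447720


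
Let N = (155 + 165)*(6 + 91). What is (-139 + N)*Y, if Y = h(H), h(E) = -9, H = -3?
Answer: -278109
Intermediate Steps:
N = 31040 (N = 320*97 = 31040)
Y = -9
(-139 + N)*Y = (-139 + 31040)*(-9) = 30901*(-9) = -278109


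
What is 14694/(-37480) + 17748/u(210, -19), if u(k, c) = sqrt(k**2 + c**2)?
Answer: -7347/18740 + 17748*sqrt(44461)/44461 ≈ 83.778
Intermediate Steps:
u(k, c) = sqrt(c**2 + k**2)
14694/(-37480) + 17748/u(210, -19) = 14694/(-37480) + 17748/(sqrt((-19)**2 + 210**2)) = 14694*(-1/37480) + 17748/(sqrt(361 + 44100)) = -7347/18740 + 17748/(sqrt(44461)) = -7347/18740 + 17748*(sqrt(44461)/44461) = -7347/18740 + 17748*sqrt(44461)/44461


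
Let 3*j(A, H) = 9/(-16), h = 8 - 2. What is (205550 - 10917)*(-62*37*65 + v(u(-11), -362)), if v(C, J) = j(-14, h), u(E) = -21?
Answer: -464348209979/16 ≈ -2.9022e+10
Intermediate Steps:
h = 6
j(A, H) = -3/16 (j(A, H) = (9/(-16))/3 = (9*(-1/16))/3 = (⅓)*(-9/16) = -3/16)
v(C, J) = -3/16
(205550 - 10917)*(-62*37*65 + v(u(-11), -362)) = (205550 - 10917)*(-62*37*65 - 3/16) = 194633*(-2294*65 - 3/16) = 194633*(-149110 - 3/16) = 194633*(-2385763/16) = -464348209979/16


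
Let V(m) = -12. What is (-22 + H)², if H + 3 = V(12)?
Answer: 1369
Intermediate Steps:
H = -15 (H = -3 - 12 = -15)
(-22 + H)² = (-22 - 15)² = (-37)² = 1369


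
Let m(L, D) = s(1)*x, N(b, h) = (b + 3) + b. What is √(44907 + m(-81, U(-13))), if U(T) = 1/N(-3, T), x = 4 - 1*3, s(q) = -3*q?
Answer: 2*√11226 ≈ 211.91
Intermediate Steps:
x = 1 (x = 4 - 3 = 1)
N(b, h) = 3 + 2*b (N(b, h) = (3 + b) + b = 3 + 2*b)
U(T) = -⅓ (U(T) = 1/(3 + 2*(-3)) = 1/(3 - 6) = 1/(-3) = -⅓)
m(L, D) = -3 (m(L, D) = -3*1*1 = -3*1 = -3)
√(44907 + m(-81, U(-13))) = √(44907 - 3) = √44904 = 2*√11226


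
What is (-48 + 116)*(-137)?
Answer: -9316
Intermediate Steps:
(-48 + 116)*(-137) = 68*(-137) = -9316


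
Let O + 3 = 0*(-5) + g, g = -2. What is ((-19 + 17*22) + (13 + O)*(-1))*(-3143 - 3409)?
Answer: -2273544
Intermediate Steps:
O = -5 (O = -3 + (0*(-5) - 2) = -3 + (0 - 2) = -3 - 2 = -5)
((-19 + 17*22) + (13 + O)*(-1))*(-3143 - 3409) = ((-19 + 17*22) + (13 - 5)*(-1))*(-3143 - 3409) = ((-19 + 374) + 8*(-1))*(-6552) = (355 - 8)*(-6552) = 347*(-6552) = -2273544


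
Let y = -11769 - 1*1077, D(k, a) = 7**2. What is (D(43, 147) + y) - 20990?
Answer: -33787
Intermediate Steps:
D(k, a) = 49
y = -12846 (y = -11769 - 1077 = -12846)
(D(43, 147) + y) - 20990 = (49 - 12846) - 20990 = -12797 - 20990 = -33787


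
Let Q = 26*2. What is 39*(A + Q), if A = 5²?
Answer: 3003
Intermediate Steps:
A = 25
Q = 52
39*(A + Q) = 39*(25 + 52) = 39*77 = 3003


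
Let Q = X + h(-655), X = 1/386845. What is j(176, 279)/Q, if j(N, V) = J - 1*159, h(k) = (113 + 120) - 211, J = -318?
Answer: -184525065/8510591 ≈ -21.682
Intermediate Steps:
X = 1/386845 ≈ 2.5850e-6
h(k) = 22 (h(k) = 233 - 211 = 22)
j(N, V) = -477 (j(N, V) = -318 - 1*159 = -318 - 159 = -477)
Q = 8510591/386845 (Q = 1/386845 + 22 = 8510591/386845 ≈ 22.000)
j(176, 279)/Q = -477/8510591/386845 = -477*386845/8510591 = -184525065/8510591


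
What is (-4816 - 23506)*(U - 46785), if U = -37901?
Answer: 2398476892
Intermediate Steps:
(-4816 - 23506)*(U - 46785) = (-4816 - 23506)*(-37901 - 46785) = -28322*(-84686) = 2398476892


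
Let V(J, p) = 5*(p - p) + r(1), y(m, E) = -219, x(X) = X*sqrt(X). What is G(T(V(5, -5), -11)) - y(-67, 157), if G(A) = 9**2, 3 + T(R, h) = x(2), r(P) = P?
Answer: 300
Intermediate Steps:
x(X) = X**(3/2)
V(J, p) = 1 (V(J, p) = 5*(p - p) + 1 = 5*0 + 1 = 0 + 1 = 1)
T(R, h) = -3 + 2*sqrt(2) (T(R, h) = -3 + 2**(3/2) = -3 + 2*sqrt(2))
G(A) = 81
G(T(V(5, -5), -11)) - y(-67, 157) = 81 - 1*(-219) = 81 + 219 = 300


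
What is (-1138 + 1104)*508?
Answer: -17272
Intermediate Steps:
(-1138 + 1104)*508 = -34*508 = -17272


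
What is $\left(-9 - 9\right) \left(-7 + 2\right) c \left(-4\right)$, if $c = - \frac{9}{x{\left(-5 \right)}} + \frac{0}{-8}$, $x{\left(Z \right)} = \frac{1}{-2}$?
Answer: $-6480$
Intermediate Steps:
$x{\left(Z \right)} = - \frac{1}{2}$
$c = 18$ ($c = - \frac{9}{- \frac{1}{2}} + \frac{0}{-8} = \left(-9\right) \left(-2\right) + 0 \left(- \frac{1}{8}\right) = 18 + 0 = 18$)
$\left(-9 - 9\right) \left(-7 + 2\right) c \left(-4\right) = \left(-9 - 9\right) \left(-7 + 2\right) 18 \left(-4\right) = \left(-18\right) \left(-5\right) 18 \left(-4\right) = 90 \cdot 18 \left(-4\right) = 1620 \left(-4\right) = -6480$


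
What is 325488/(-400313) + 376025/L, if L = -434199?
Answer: -291854259937/173815504287 ≈ -1.6791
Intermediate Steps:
325488/(-400313) + 376025/L = 325488/(-400313) + 376025/(-434199) = 325488*(-1/400313) + 376025*(-1/434199) = -325488/400313 - 376025/434199 = -291854259937/173815504287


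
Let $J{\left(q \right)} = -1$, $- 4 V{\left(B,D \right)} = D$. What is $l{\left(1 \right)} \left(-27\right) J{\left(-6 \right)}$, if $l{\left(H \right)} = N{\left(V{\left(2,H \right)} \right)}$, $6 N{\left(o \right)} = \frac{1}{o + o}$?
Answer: $-9$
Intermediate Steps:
$V{\left(B,D \right)} = - \frac{D}{4}$
$N{\left(o \right)} = \frac{1}{12 o}$ ($N{\left(o \right)} = \frac{1}{6 \left(o + o\right)} = \frac{1}{6 \cdot 2 o} = \frac{\frac{1}{2} \frac{1}{o}}{6} = \frac{1}{12 o}$)
$l{\left(H \right)} = - \frac{1}{3 H}$ ($l{\left(H \right)} = \frac{1}{12 \left(- \frac{H}{4}\right)} = \frac{\left(-4\right) \frac{1}{H}}{12} = - \frac{1}{3 H}$)
$l{\left(1 \right)} \left(-27\right) J{\left(-6 \right)} = - \frac{1}{3 \cdot 1} \left(-27\right) \left(-1\right) = \left(- \frac{1}{3}\right) 1 \left(-27\right) \left(-1\right) = \left(- \frac{1}{3}\right) \left(-27\right) \left(-1\right) = 9 \left(-1\right) = -9$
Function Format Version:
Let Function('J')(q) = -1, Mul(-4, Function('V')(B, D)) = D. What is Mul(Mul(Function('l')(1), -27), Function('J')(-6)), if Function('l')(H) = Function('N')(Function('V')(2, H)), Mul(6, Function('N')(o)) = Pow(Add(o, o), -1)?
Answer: -9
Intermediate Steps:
Function('V')(B, D) = Mul(Rational(-1, 4), D)
Function('N')(o) = Mul(Rational(1, 12), Pow(o, -1)) (Function('N')(o) = Mul(Rational(1, 6), Pow(Add(o, o), -1)) = Mul(Rational(1, 6), Pow(Mul(2, o), -1)) = Mul(Rational(1, 6), Mul(Rational(1, 2), Pow(o, -1))) = Mul(Rational(1, 12), Pow(o, -1)))
Function('l')(H) = Mul(Rational(-1, 3), Pow(H, -1)) (Function('l')(H) = Mul(Rational(1, 12), Pow(Mul(Rational(-1, 4), H), -1)) = Mul(Rational(1, 12), Mul(-4, Pow(H, -1))) = Mul(Rational(-1, 3), Pow(H, -1)))
Mul(Mul(Function('l')(1), -27), Function('J')(-6)) = Mul(Mul(Mul(Rational(-1, 3), Pow(1, -1)), -27), -1) = Mul(Mul(Mul(Rational(-1, 3), 1), -27), -1) = Mul(Mul(Rational(-1, 3), -27), -1) = Mul(9, -1) = -9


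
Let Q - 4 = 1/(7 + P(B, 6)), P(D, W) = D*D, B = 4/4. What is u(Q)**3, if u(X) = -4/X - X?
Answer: -2433138625/18399744 ≈ -132.24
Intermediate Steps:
B = 1 (B = 4*(1/4) = 1)
P(D, W) = D**2
Q = 33/8 (Q = 4 + 1/(7 + 1**2) = 4 + 1/(7 + 1) = 4 + 1/8 = 33/8 ≈ 4.1250)
u(X) = -X - 4/X
u(Q)**3 = (-1*33/8 - 4/33/8)**3 = (-33/8 - 4*8/33)**3 = (-33/8 - 32/33)**3 = (-1345/264)**3 = -2433138625/18399744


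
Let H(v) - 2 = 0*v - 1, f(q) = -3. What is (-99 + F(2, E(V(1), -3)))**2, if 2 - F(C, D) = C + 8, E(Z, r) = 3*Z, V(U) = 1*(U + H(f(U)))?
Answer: 11449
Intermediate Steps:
H(v) = 1 (H(v) = 2 + (0*v - 1) = 2 + (0 - 1) = 2 - 1 = 1)
V(U) = 1 + U (V(U) = 1*(U + 1) = 1*(1 + U) = 1 + U)
F(C, D) = -6 - C (F(C, D) = 2 - (C + 8) = 2 - (8 + C) = 2 + (-8 - C) = -6 - C)
(-99 + F(2, E(V(1), -3)))**2 = (-99 + (-6 - 1*2))**2 = (-99 + (-6 - 2))**2 = (-99 - 8)**2 = (-107)**2 = 11449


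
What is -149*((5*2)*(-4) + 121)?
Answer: -12069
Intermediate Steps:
-149*((5*2)*(-4) + 121) = -149*(10*(-4) + 121) = -149*(-40 + 121) = -149*81 = -12069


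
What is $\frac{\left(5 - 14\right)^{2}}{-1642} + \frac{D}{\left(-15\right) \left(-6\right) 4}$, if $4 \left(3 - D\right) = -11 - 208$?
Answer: $\frac{43777}{394080} \approx 0.11109$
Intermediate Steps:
$D = \frac{231}{4}$ ($D = 3 - \frac{-11 - 208}{4} = 3 - - \frac{219}{4} = 3 + \frac{219}{4} = \frac{231}{4} \approx 57.75$)
$\frac{\left(5 - 14\right)^{2}}{-1642} + \frac{D}{\left(-15\right) \left(-6\right) 4} = \frac{\left(5 - 14\right)^{2}}{-1642} + \frac{231}{4 \left(-15\right) \left(-6\right) 4} = \left(-9\right)^{2} \left(- \frac{1}{1642}\right) + \frac{231}{4 \cdot 90 \cdot 4} = 81 \left(- \frac{1}{1642}\right) + \frac{231}{4 \cdot 360} = - \frac{81}{1642} + \frac{231}{4} \cdot \frac{1}{360} = - \frac{81}{1642} + \frac{77}{480} = \frac{43777}{394080}$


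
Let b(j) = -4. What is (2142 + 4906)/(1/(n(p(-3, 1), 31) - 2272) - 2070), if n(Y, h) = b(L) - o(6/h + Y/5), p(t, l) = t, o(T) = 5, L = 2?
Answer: -16076488/4721671 ≈ -3.4048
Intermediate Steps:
n(Y, h) = -9 (n(Y, h) = -4 - 1*5 = -4 - 5 = -9)
(2142 + 4906)/(1/(n(p(-3, 1), 31) - 2272) - 2070) = (2142 + 4906)/(1/(-9 - 2272) - 2070) = 7048/(1/(-2281) - 2070) = 7048/(-1/2281 - 2070) = 7048/(-4721671/2281) = 7048*(-2281/4721671) = -16076488/4721671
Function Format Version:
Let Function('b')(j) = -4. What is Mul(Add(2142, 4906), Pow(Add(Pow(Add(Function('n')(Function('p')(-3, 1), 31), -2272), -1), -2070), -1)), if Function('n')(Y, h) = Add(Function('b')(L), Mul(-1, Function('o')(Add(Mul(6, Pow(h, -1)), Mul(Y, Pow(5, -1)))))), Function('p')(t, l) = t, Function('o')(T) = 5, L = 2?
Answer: Rational(-16076488, 4721671) ≈ -3.4048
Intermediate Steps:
Function('n')(Y, h) = -9 (Function('n')(Y, h) = Add(-4, Mul(-1, 5)) = Add(-4, -5) = -9)
Mul(Add(2142, 4906), Pow(Add(Pow(Add(Function('n')(Function('p')(-3, 1), 31), -2272), -1), -2070), -1)) = Mul(Add(2142, 4906), Pow(Add(Pow(Add(-9, -2272), -1), -2070), -1)) = Mul(7048, Pow(Add(Pow(-2281, -1), -2070), -1)) = Mul(7048, Pow(Add(Rational(-1, 2281), -2070), -1)) = Mul(7048, Pow(Rational(-4721671, 2281), -1)) = Mul(7048, Rational(-2281, 4721671)) = Rational(-16076488, 4721671)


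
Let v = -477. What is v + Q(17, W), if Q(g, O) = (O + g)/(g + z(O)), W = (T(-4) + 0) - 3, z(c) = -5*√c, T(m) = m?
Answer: -110579/232 + 25*I*√7/232 ≈ -476.63 + 0.2851*I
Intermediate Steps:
W = -7 (W = (-4 + 0) - 3 = -4 - 3 = -7)
Q(g, O) = (O + g)/(g - 5*√O)
v + Q(17, W) = -477 + (-7 + 17)/(17 - 5*I*√7) = -477 + 10/(17 - 5*I*√7)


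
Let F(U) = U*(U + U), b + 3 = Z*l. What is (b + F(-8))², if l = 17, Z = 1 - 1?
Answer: 15625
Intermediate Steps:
Z = 0
b = -3 (b = -3 + 0*17 = -3 + 0 = -3)
F(U) = 2*U² (F(U) = U*(2*U) = 2*U²)
(b + F(-8))² = (-3 + 2*(-8)²)² = (-3 + 2*64)² = (-3 + 128)² = 125² = 15625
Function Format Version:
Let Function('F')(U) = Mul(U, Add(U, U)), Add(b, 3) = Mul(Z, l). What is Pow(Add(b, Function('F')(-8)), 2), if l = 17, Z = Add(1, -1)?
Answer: 15625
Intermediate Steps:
Z = 0
b = -3 (b = Add(-3, Mul(0, 17)) = Add(-3, 0) = -3)
Function('F')(U) = Mul(2, Pow(U, 2)) (Function('F')(U) = Mul(U, Mul(2, U)) = Mul(2, Pow(U, 2)))
Pow(Add(b, Function('F')(-8)), 2) = Pow(Add(-3, Mul(2, Pow(-8, 2))), 2) = Pow(Add(-3, Mul(2, 64)), 2) = Pow(Add(-3, 128), 2) = Pow(125, 2) = 15625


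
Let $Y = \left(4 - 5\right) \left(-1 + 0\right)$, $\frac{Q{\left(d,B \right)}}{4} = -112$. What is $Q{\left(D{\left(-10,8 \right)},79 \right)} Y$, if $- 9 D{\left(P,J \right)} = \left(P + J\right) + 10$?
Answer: $-448$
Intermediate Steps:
$D{\left(P,J \right)} = - \frac{10}{9} - \frac{J}{9} - \frac{P}{9}$ ($D{\left(P,J \right)} = - \frac{\left(P + J\right) + 10}{9} = - \frac{\left(J + P\right) + 10}{9} = - \frac{10 + J + P}{9} = - \frac{10}{9} - \frac{J}{9} - \frac{P}{9}$)
$Q{\left(d,B \right)} = -448$ ($Q{\left(d,B \right)} = 4 \left(-112\right) = -448$)
$Y = 1$ ($Y = \left(-1\right) \left(-1\right) = 1$)
$Q{\left(D{\left(-10,8 \right)},79 \right)} Y = \left(-448\right) 1 = -448$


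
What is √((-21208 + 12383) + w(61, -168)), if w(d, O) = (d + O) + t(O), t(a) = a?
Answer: 10*I*√91 ≈ 95.394*I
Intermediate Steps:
w(d, O) = d + 2*O (w(d, O) = (d + O) + O = (O + d) + O = d + 2*O)
√((-21208 + 12383) + w(61, -168)) = √((-21208 + 12383) + (61 + 2*(-168))) = √(-8825 + (61 - 336)) = √(-8825 - 275) = √(-9100) = 10*I*√91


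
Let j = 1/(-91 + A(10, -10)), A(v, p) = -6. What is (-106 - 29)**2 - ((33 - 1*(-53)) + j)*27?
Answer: 1542618/97 ≈ 15903.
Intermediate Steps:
j = -1/97 (j = 1/(-91 - 6) = 1/(-97) = -1/97 ≈ -0.010309)
(-106 - 29)**2 - ((33 - 1*(-53)) + j)*27 = (-106 - 29)**2 - ((33 - 1*(-53)) - 1/97)*27 = (-135)**2 - ((33 + 53) - 1/97)*27 = 18225 - (86 - 1/97)*27 = 18225 - 8341*27/97 = 18225 - 1*225207/97 = 18225 - 225207/97 = 1542618/97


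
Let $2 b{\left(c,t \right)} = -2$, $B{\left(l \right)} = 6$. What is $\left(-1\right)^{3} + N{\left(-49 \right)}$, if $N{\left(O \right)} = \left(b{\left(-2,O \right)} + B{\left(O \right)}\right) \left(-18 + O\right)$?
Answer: $-336$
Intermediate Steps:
$b{\left(c,t \right)} = -1$ ($b{\left(c,t \right)} = \frac{1}{2} \left(-2\right) = -1$)
$N{\left(O \right)} = -90 + 5 O$ ($N{\left(O \right)} = \left(-1 + 6\right) \left(-18 + O\right) = 5 \left(-18 + O\right) = -90 + 5 O$)
$\left(-1\right)^{3} + N{\left(-49 \right)} = \left(-1\right)^{3} + \left(-90 + 5 \left(-49\right)\right) = -1 - 335 = -336$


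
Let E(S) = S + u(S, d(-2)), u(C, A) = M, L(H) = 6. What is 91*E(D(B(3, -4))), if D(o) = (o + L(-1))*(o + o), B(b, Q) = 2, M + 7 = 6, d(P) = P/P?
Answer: 2821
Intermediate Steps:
d(P) = 1
M = -1 (M = -7 + 6 = -1)
u(C, A) = -1
D(o) = 2*o*(6 + o) (D(o) = (o + 6)*(o + o) = (6 + o)*(2*o) = 2*o*(6 + o))
E(S) = -1 + S (E(S) = S - 1 = -1 + S)
91*E(D(B(3, -4))) = 91*(-1 + 2*2*(6 + 2)) = 91*(-1 + 2*2*8) = 91*(-1 + 32) = 91*31 = 2821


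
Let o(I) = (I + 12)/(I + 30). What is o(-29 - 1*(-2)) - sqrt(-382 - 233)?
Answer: -5 - I*sqrt(615) ≈ -5.0 - 24.799*I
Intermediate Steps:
o(I) = (12 + I)/(30 + I)
o(-29 - 1*(-2)) - sqrt(-382 - 233) = (12 + (-29 - 1*(-2)))/(30 + (-29 - 1*(-2))) - sqrt(-382 - 233) = (12 + (-29 + 2))/(30 + (-29 + 2)) - sqrt(-615) = (12 - 27)/(30 - 27) - I*sqrt(615) = -15/3 - I*sqrt(615) = (1/3)*(-15) - I*sqrt(615) = -5 - I*sqrt(615)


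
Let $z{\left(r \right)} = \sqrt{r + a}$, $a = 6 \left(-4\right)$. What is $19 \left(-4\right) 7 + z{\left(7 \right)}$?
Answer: $-532 + i \sqrt{17} \approx -532.0 + 4.1231 i$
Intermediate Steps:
$a = -24$
$z{\left(r \right)} = \sqrt{-24 + r}$ ($z{\left(r \right)} = \sqrt{r - 24} = \sqrt{-24 + r}$)
$19 \left(-4\right) 7 + z{\left(7 \right)} = 19 \left(-4\right) 7 + \sqrt{-24 + 7} = \left(-76\right) 7 + \sqrt{-17} = -532 + i \sqrt{17}$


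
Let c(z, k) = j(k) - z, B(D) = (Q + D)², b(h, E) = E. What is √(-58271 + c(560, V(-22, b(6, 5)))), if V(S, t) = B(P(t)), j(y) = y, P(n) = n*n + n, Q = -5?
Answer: I*√58206 ≈ 241.26*I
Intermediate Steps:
P(n) = n + n² (P(n) = n² + n = n + n²)
B(D) = (-5 + D)²
V(S, t) = (-5 + t*(1 + t))²
c(z, k) = k - z
√(-58271 + c(560, V(-22, b(6, 5)))) = √(-58271 + ((-5 + 5*(1 + 5))² - 1*560)) = √(-58271 + ((-5 + 5*6)² - 560)) = √(-58271 + ((-5 + 30)² - 560)) = √(-58271 + (25² - 560)) = √(-58271 + (625 - 560)) = √(-58271 + 65) = √(-58206) = I*√58206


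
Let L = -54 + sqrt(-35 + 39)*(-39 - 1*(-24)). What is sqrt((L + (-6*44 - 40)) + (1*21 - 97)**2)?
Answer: 2*sqrt(1347) ≈ 73.403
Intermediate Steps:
L = -84 (L = -54 + sqrt(4)*(-39 + 24) = -54 + 2*(-15) = -54 - 30 = -84)
sqrt((L + (-6*44 - 40)) + (1*21 - 97)**2) = sqrt((-84 + (-6*44 - 40)) + (1*21 - 97)**2) = sqrt((-84 + (-264 - 40)) + (21 - 97)**2) = sqrt((-84 - 304) + (-76)**2) = sqrt(-388 + 5776) = sqrt(5388) = 2*sqrt(1347)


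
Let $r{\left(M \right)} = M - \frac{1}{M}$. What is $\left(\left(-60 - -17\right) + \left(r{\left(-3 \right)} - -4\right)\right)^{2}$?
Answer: $\frac{15625}{9} \approx 1736.1$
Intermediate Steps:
$\left(\left(-60 - -17\right) + \left(r{\left(-3 \right)} - -4\right)\right)^{2} = \left(\left(-60 - -17\right) - - \frac{4}{3}\right)^{2} = \left(\left(-60 + 17\right) + \left(\left(-3 - - \frac{1}{3}\right) + 4\right)\right)^{2} = \left(-43 + \left(\left(-3 + \frac{1}{3}\right) + 4\right)\right)^{2} = \left(-43 + \left(- \frac{8}{3} + 4\right)\right)^{2} = \left(-43 + \frac{4}{3}\right)^{2} = \left(- \frac{125}{3}\right)^{2} = \frac{15625}{9}$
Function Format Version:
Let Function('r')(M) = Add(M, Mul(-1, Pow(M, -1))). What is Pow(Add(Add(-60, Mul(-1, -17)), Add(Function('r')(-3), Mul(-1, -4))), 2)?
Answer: Rational(15625, 9) ≈ 1736.1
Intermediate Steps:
Pow(Add(Add(-60, Mul(-1, -17)), Add(Function('r')(-3), Mul(-1, -4))), 2) = Pow(Add(Add(-60, Mul(-1, -17)), Add(Add(-3, Mul(-1, Pow(-3, -1))), Mul(-1, -4))), 2) = Pow(Add(Add(-60, 17), Add(Add(-3, Mul(-1, Rational(-1, 3))), 4)), 2) = Pow(Add(-43, Add(Add(-3, Rational(1, 3)), 4)), 2) = Pow(Add(-43, Add(Rational(-8, 3), 4)), 2) = Pow(Add(-43, Rational(4, 3)), 2) = Pow(Rational(-125, 3), 2) = Rational(15625, 9)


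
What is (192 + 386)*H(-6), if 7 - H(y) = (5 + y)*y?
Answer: 578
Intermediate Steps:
H(y) = 7 - y*(5 + y) (H(y) = 7 - (5 + y)*y = 7 - y*(5 + y))
(192 + 386)*H(-6) = (192 + 386)*(7 - 1*(-6)² - 5*(-6)) = 578*(7 - 1*36 + 30) = 578*(7 - 36 + 30) = 578*1 = 578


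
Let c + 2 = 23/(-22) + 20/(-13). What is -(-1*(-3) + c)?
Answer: 453/286 ≈ 1.5839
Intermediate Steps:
c = -1311/286 (c = -2 + (23/(-22) + 20/(-13)) = -2 + (23*(-1/22) + 20*(-1/13)) = -2 + (-23/22 - 20/13) = -2 - 739/286 = -1311/286 ≈ -4.5839)
-(-1*(-3) + c) = -(-1*(-3) - 1311/286) = -(3 - 1311/286) = -1*(-453/286) = 453/286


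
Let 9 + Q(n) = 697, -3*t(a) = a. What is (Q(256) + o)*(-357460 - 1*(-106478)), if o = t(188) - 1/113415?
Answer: -17800190329778/113415 ≈ -1.5695e+8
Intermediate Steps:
t(a) = -a/3
o = -7107341/113415 (o = -⅓*188 - 1/113415 = -188/3 - 1*1/113415 = -188/3 - 1/113415 = -7107341/113415 ≈ -62.667)
Q(n) = 688 (Q(n) = -9 + 697 = 688)
(Q(256) + o)*(-357460 - 1*(-106478)) = (688 - 7107341/113415)*(-357460 - 1*(-106478)) = 70922179*(-357460 + 106478)/113415 = (70922179/113415)*(-250982) = -17800190329778/113415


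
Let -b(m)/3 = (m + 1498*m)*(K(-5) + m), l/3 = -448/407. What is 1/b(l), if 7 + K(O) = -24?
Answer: -165649/84379837248 ≈ -1.9631e-6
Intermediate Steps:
l = -1344/407 (l = 3*(-448/407) = -1344/407 ≈ -3.3022)
K(O) = -31 (K(O) = -7 - 24 = -31)
b(m) = -4497*m*(-31 + m) (b(m) = -3*(m + 1498*m)*(-31 + m) = -3*1499*m*(-31 + m) = -4497*m*(-31 + m))
1/b(l) = 1/(4497*(-1344/407)*(31 - 1*(-1344/407))) = 1/(4497*(-1344/407)*(31 + 1344/407)) = 1/(4497*(-1344/407)*(13961/407)) = 1/(-84379837248/165649) = -165649/84379837248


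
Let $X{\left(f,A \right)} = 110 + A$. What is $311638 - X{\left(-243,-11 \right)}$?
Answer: $311539$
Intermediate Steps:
$311638 - X{\left(-243,-11 \right)} = 311638 - \left(110 - 11\right) = 311638 - 99 = 311539$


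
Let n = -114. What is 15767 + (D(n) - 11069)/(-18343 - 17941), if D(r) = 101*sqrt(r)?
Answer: 572100897/36284 - 101*I*sqrt(114)/36284 ≈ 15767.0 - 0.029721*I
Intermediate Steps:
15767 + (D(n) - 11069)/(-18343 - 17941) = 15767 + (101*sqrt(-114) - 11069)/(-18343 - 17941) = 15767 + (101*(I*sqrt(114)) - 11069)/(-36284) = 15767 + (101*I*sqrt(114) - 11069)*(-1/36284) = 15767 + (-11069 + 101*I*sqrt(114))*(-1/36284) = 15767 + (11069/36284 - 101*I*sqrt(114)/36284) = 572100897/36284 - 101*I*sqrt(114)/36284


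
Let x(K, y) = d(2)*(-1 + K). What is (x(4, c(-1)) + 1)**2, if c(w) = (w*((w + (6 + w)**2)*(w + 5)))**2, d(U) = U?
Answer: 49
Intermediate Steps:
c(w) = w**2*(5 + w)**2*(w + (6 + w)**2)**2 (c(w) = (w*((w + (6 + w)**2)*(5 + w)))**2 = (w*((5 + w)*(w + (6 + w)**2)))**2 = (w*(5 + w)*(w + (6 + w)**2))**2 = w**2*(5 + w)**2*(w + (6 + w)**2)**2)
x(K, y) = -2 + 2*K (x(K, y) = 2*(-1 + K) = -2 + 2*K)
(x(4, c(-1)) + 1)**2 = ((-2 + 2*4) + 1)**2 = ((-2 + 8) + 1)**2 = (6 + 1)**2 = 7**2 = 49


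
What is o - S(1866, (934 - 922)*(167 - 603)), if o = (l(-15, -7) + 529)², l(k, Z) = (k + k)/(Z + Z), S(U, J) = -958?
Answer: 13870466/49 ≈ 2.8307e+5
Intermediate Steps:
l(k, Z) = k/Z (l(k, Z) = (2*k)/((2*Z)) = (2*k)*(1/(2*Z)) = k/Z)
o = 13823524/49 (o = (-15/(-7) + 529)² = (-15*(-⅐) + 529)² = (15/7 + 529)² = (3718/7)² = 13823524/49 ≈ 2.8211e+5)
o - S(1866, (934 - 922)*(167 - 603)) = 13823524/49 - 1*(-958) = 13823524/49 + 958 = 13870466/49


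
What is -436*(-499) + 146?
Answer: 217710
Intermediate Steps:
-436*(-499) + 146 = 217564 + 146 = 217710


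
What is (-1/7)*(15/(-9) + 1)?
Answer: 2/21 ≈ 0.095238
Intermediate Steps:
(-1/7)*(15/(-9) + 1) = (-1*⅐)*(15*(-⅑) + 1) = -(-5/3 + 1)/7 = -⅐*(-⅔) = 2/21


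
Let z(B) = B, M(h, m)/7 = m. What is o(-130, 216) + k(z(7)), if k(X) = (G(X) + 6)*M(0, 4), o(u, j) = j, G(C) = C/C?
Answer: 412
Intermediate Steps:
G(C) = 1
M(h, m) = 7*m
k(X) = 196 (k(X) = (1 + 6)*(7*4) = 7*28 = 196)
o(-130, 216) + k(z(7)) = 216 + 196 = 412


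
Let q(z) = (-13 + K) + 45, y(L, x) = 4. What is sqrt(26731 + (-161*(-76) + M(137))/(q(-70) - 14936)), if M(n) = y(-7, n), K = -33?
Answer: sqrt(662652964051)/4979 ≈ 163.49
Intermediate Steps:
q(z) = -1 (q(z) = (-13 - 33) + 45 = -46 + 45 = -1)
M(n) = 4
sqrt(26731 + (-161*(-76) + M(137))/(q(-70) - 14936)) = sqrt(26731 + (-161*(-76) + 4)/(-1 - 14936)) = sqrt(26731 + (12236 + 4)/(-14937)) = sqrt(26731 + 12240*(-1/14937)) = sqrt(26731 - 4080/4979) = sqrt(133089569/4979) = sqrt(662652964051)/4979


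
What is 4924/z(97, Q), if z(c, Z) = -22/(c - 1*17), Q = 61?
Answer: -196960/11 ≈ -17905.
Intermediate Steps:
z(c, Z) = -22/(-17 + c) (z(c, Z) = -22/(c - 17) = -22/(-17 + c))
4924/z(97, Q) = 4924/((-22/(-17 + 97))) = 4924/((-22/80)) = 4924/((-22*1/80)) = 4924/(-11/40) = 4924*(-40/11) = -196960/11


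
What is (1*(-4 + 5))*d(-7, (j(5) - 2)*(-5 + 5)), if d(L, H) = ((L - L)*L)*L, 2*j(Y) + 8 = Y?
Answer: 0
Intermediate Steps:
j(Y) = -4 + Y/2
d(L, H) = 0 (d(L, H) = (0*L)*L = 0*L = 0)
(1*(-4 + 5))*d(-7, (j(5) - 2)*(-5 + 5)) = (1*(-4 + 5))*0 = (1*1)*0 = 1*0 = 0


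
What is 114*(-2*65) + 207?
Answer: -14613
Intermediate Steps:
114*(-2*65) + 207 = 114*(-130) + 207 = -14820 + 207 = -14613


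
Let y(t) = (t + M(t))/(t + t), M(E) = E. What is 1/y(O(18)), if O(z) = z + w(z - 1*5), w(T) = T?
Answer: 1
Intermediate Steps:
O(z) = -5 + 2*z (O(z) = z + (z - 1*5) = z + (z - 5) = z + (-5 + z) = -5 + 2*z)
y(t) = 1 (y(t) = (t + t)/(t + t) = (2*t)/((2*t)) = (2*t)*(1/(2*t)) = 1)
1/y(O(18)) = 1/1 = 1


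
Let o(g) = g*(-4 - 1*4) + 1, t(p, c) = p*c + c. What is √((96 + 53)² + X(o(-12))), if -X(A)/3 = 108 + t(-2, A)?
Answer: 2*√5542 ≈ 148.89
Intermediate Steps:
t(p, c) = c + c*p (t(p, c) = c*p + c = c + c*p)
o(g) = 1 - 8*g (o(g) = g*(-4 - 4) + 1 = g*(-8) + 1 = -8*g + 1 = 1 - 8*g)
X(A) = -324 + 3*A (X(A) = -3*(108 + A*(1 - 2)) = -3*(108 + A*(-1)) = -3*(108 - A) = -324 + 3*A)
√((96 + 53)² + X(o(-12))) = √((96 + 53)² + (-324 + 3*(1 - 8*(-12)))) = √(149² + (-324 + 3*(1 + 96))) = √(22201 + (-324 + 3*97)) = √(22201 + (-324 + 291)) = √(22201 - 33) = √22168 = 2*√5542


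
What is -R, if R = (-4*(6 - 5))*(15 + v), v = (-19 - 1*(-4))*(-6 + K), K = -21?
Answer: 1680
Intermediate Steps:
v = 405 (v = (-19 - 1*(-4))*(-6 - 21) = (-19 + 4)*(-27) = -15*(-27) = 405)
R = -1680 (R = (-4*(6 - 5))*(15 + 405) = -4*1*420 = -4*420 = -1680)
-R = -1*(-1680) = 1680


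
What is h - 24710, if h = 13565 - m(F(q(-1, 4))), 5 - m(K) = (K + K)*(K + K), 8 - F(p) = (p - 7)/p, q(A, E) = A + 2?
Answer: -10366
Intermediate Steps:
q(A, E) = 2 + A
F(p) = 8 - (-7 + p)/p (F(p) = 8 - (p - 7)/p = 8 - (-7 + p)/p)
m(K) = 5 - 4*K**2 (m(K) = 5 - (K + K)*(K + K) = 5 - 2*K*2*K = 5 - 4*K**2)
h = 14344 (h = 13565 - (5 - 4*(7 + 7/(2 - 1))**2) = 13565 - (5 - 4*(7 + 7/1)**2) = 13565 - (5 - 4*(7 + 7*1)**2) = 13565 - (5 - 4*(7 + 7)**2) = 13565 - (5 - 4*14**2) = 13565 - (5 - 4*196) = 13565 - (5 - 784) = 13565 - 1*(-779) = 13565 + 779 = 14344)
h - 24710 = 14344 - 24710 = -10366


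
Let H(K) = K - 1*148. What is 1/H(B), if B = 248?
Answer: 1/100 ≈ 0.010000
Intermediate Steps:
H(K) = -148 + K (H(K) = K - 148 = -148 + K)
1/H(B) = 1/(-148 + 248) = 1/100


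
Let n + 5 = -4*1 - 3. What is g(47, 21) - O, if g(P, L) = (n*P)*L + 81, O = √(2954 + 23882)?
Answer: -11763 - 2*√6709 ≈ -11927.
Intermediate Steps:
n = -12 (n = -5 + (-4*1 - 3) = -5 + (-4 - 3) = -5 - 7 = -12)
O = 2*√6709 (O = √26836 = 2*√6709 ≈ 163.82)
g(P, L) = 81 - 12*L*P (g(P, L) = (-12*P)*L + 81 = -12*L*P + 81 = 81 - 12*L*P)
g(47, 21) - O = (81 - 12*21*47) - 2*√6709 = (81 - 11844) - 2*√6709 = -11763 - 2*√6709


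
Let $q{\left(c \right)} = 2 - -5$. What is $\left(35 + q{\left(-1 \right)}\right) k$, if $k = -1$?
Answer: $-42$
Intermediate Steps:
$q{\left(c \right)} = 7$ ($q{\left(c \right)} = 2 + 5 = 7$)
$\left(35 + q{\left(-1 \right)}\right) k = \left(35 + 7\right) \left(-1\right) = 42 \left(-1\right) = -42$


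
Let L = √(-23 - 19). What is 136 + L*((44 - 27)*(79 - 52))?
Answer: 136 + 459*I*√42 ≈ 136.0 + 2974.7*I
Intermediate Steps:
L = I*√42 (L = √(-42) = I*√42 ≈ 6.4807*I)
136 + L*((44 - 27)*(79 - 52)) = 136 + (I*√42)*((44 - 27)*(79 - 52)) = 136 + (I*√42)*(17*27) = 136 + (I*√42)*459 = 136 + 459*I*√42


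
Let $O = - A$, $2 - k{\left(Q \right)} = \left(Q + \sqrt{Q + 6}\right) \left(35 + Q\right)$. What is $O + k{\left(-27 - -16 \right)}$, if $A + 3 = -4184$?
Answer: $4453 - 24 i \sqrt{5} \approx 4453.0 - 53.666 i$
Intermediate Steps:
$A = -4187$ ($A = -3 - 4184 = -4187$)
$k{\left(Q \right)} = 2 - \left(35 + Q\right) \left(Q + \sqrt{6 + Q}\right)$ ($k{\left(Q \right)} = 2 - \left(Q + \sqrt{Q + 6}\right) \left(35 + Q\right) = 2 - \left(Q + \sqrt{6 + Q}\right) \left(35 + Q\right) = 2 - \left(35 + Q\right) \left(Q + \sqrt{6 + Q}\right)$)
$O = 4187$ ($O = \left(-1\right) \left(-4187\right) = 4187$)
$O + k{\left(-27 - -16 \right)} = 4187 - \left(-2 + \left(-27 - -16\right)^{2} + 35 \sqrt{6 - 11} + 35 \left(-27 - -16\right) + \left(-27 - -16\right) \sqrt{6 - 11}\right) = 4187 - \left(-2 + \left(-27 + 16\right)^{2} + 35 \sqrt{6 + \left(-27 + 16\right)} + 35 \left(-27 + 16\right) + \left(-27 + 16\right) \sqrt{6 + \left(-27 + 16\right)}\right) = 4187 - \left(-266 + 24 \sqrt{6 - 11}\right) = 4187 - \left(-266 + 24 i \sqrt{5}\right) = 4187 + \left(2 - 121 + 385 - 35 i \sqrt{5} + 11 i \sqrt{5}\right) = 4187 + \left(266 - 24 i \sqrt{5}\right) = 4453 - 24 i \sqrt{5}$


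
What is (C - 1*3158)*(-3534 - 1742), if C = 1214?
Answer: 10256544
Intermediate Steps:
(C - 1*3158)*(-3534 - 1742) = (1214 - 1*3158)*(-3534 - 1742) = (1214 - 3158)*(-5276) = -1944*(-5276) = 10256544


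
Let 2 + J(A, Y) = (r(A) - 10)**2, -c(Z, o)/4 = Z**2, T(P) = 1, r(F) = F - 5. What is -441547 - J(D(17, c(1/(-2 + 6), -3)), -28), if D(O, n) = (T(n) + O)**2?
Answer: -537026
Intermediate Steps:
r(F) = -5 + F
c(Z, o) = -4*Z**2
D(O, n) = (1 + O)**2
J(A, Y) = -2 + (-15 + A)**2 (J(A, Y) = -2 + ((-5 + A) - 10)**2 = -2 + (-15 + A)**2)
-441547 - J(D(17, c(1/(-2 + 6), -3)), -28) = -441547 - (-2 + (-15 + (1 + 17)**2)**2) = -441547 - (-2 + (-15 + 18**2)**2) = -441547 - (-2 + (-15 + 324)**2) = -441547 - (-2 + 309**2) = -441547 - (-2 + 95481) = -441547 - 1*95479 = -441547 - 95479 = -537026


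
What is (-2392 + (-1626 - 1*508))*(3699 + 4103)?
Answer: -35311852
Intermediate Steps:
(-2392 + (-1626 - 1*508))*(3699 + 4103) = (-2392 + (-1626 - 508))*7802 = (-2392 - 2134)*7802 = -4526*7802 = -35311852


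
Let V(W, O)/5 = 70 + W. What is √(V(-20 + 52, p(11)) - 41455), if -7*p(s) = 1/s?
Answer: I*√40945 ≈ 202.35*I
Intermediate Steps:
p(s) = -1/(7*s)
V(W, O) = 350 + 5*W (V(W, O) = 5*(70 + W) = 350 + 5*W)
√(V(-20 + 52, p(11)) - 41455) = √((350 + 5*(-20 + 52)) - 41455) = √((350 + 5*32) - 41455) = √((350 + 160) - 41455) = √(510 - 41455) = √(-40945) = I*√40945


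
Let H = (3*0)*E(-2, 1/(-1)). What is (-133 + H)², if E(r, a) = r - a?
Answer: 17689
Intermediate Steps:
H = 0 (H = (3*0)*(-2 - 1/(-1)) = 0*(-2 - 1*(-1)) = 0*(-2 + 1) = 0*(-1) = 0)
(-133 + H)² = (-133 + 0)² = (-133)² = 17689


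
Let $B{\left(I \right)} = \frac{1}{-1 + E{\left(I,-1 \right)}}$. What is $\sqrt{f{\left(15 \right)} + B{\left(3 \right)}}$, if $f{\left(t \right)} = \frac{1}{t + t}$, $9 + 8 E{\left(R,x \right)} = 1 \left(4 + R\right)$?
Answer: $\frac{i \sqrt{690}}{30} \approx 0.8756 i$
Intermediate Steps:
$E{\left(R,x \right)} = - \frac{5}{8} + \frac{R}{8}$ ($E{\left(R,x \right)} = - \frac{9}{8} + \frac{1 \left(4 + R\right)}{8} = - \frac{9}{8} + \frac{4 + R}{8} = - \frac{9}{8} + \left(\frac{1}{2} + \frac{R}{8}\right) = - \frac{5}{8} + \frac{R}{8}$)
$f{\left(t \right)} = \frac{1}{2 t}$
$B{\left(I \right)} = \frac{1}{- \frac{13}{8} + \frac{I}{8}}$ ($B{\left(I \right)} = \frac{1}{-1 + \left(- \frac{5}{8} + \frac{I}{8}\right)} = \frac{1}{- \frac{13}{8} + \frac{I}{8}}$)
$\sqrt{f{\left(15 \right)} + B{\left(3 \right)}} = \sqrt{\frac{1}{2 \cdot 15} + \frac{8}{-13 + 3}} = \sqrt{\frac{1}{2} \cdot \frac{1}{15} + \frac{8}{-10}} = \sqrt{\frac{1}{30} + 8 \left(- \frac{1}{10}\right)} = \sqrt{\frac{1}{30} - \frac{4}{5}} = \sqrt{- \frac{23}{30}} = \frac{i \sqrt{690}}{30}$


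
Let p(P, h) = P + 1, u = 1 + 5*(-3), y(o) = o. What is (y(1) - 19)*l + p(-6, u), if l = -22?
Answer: 391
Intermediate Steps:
u = -14 (u = 1 - 15 = -14)
p(P, h) = 1 + P
(y(1) - 19)*l + p(-6, u) = (1 - 19)*(-22) + (1 - 6) = -18*(-22) - 5 = 396 - 5 = 391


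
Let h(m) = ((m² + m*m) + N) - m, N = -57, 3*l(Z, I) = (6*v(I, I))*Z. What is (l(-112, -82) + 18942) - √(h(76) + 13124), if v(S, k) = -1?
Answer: 19166 - 9*√303 ≈ 19009.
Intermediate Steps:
l(Z, I) = -2*Z (l(Z, I) = ((6*(-1))*Z)/3 = (-6*Z)/3 = -2*Z)
h(m) = -57 - m + 2*m² (h(m) = ((m² + m*m) - 57) - m = ((m² + m²) - 57) - m = (2*m² - 57) - m = (-57 + 2*m²) - m = -57 - m + 2*m²)
(l(-112, -82) + 18942) - √(h(76) + 13124) = (-2*(-112) + 18942) - √((-57 - 1*76 + 2*76²) + 13124) = (224 + 18942) - √((-57 - 76 + 2*5776) + 13124) = 19166 - √((-57 - 76 + 11552) + 13124) = 19166 - √(11419 + 13124) = 19166 - √24543 = 19166 - 9*√303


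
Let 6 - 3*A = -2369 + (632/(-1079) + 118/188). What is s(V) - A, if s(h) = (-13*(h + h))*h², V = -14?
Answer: 21467527135/304278 ≈ 70552.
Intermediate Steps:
A = 240882497/304278 (A = 2 - (-2369 + (632/(-1079) + 118/188))/3 = 2 - (-2369 + (632*(-1/1079) + 118*(1/188)))/3 = 2 - (-2369 + (-632/1079 + 59/94))/3 = 2 - (-2369 + 4253/101426)/3 = 2 - ⅓*(-240273941/101426) = 2 + 240273941/304278 = 240882497/304278 ≈ 791.65)
s(h) = -26*h³ (s(h) = (-26*h)*h² = -26*h³)
s(V) - A = -26*(-14)³ - 1*240882497/304278 = -26*(-2744) - 240882497/304278 = 71344 - 240882497/304278 = 21467527135/304278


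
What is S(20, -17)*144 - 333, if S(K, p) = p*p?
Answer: 41283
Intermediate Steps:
S(K, p) = p**2
S(20, -17)*144 - 333 = (-17)**2*144 - 333 = 289*144 - 333 = 41616 - 333 = 41283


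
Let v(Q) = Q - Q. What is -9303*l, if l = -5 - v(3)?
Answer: 46515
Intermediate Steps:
v(Q) = 0
l = -5 (l = -5 - 1*0 = -5 + 0 = -5)
-9303*l = -9303*(-5) = 46515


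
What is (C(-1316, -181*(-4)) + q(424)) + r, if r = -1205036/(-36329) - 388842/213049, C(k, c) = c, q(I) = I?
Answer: 9127961448654/7739857121 ≈ 1179.3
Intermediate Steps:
r = 242605473746/7739857121 (r = -1205036*(-1/36329) - 388842*1/213049 = 1205036/36329 - 388842/213049 = 242605473746/7739857121 ≈ 31.345)
(C(-1316, -181*(-4)) + q(424)) + r = (-181*(-4) + 424) + 242605473746/7739857121 = (724 + 424) + 242605473746/7739857121 = 1148 + 242605473746/7739857121 = 9127961448654/7739857121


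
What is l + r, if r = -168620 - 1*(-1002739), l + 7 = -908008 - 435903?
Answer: -509799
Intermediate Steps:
l = -1343918 (l = -7 + (-908008 - 435903) = -7 - 1343911 = -1343918)
r = 834119 (r = -168620 + 1002739 = 834119)
l + r = -1343918 + 834119 = -509799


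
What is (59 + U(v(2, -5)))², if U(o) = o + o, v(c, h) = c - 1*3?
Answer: 3249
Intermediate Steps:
v(c, h) = -3 + c (v(c, h) = c - 3 = -3 + c)
U(o) = 2*o
(59 + U(v(2, -5)))² = (59 + 2*(-3 + 2))² = (59 + 2*(-1))² = (59 - 2)² = 57² = 3249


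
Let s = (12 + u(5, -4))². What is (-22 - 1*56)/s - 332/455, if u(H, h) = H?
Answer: -131438/131495 ≈ -0.99957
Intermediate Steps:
s = 289 (s = (12 + 5)² = 17² = 289)
(-22 - 1*56)/s - 332/455 = (-22 - 1*56)/289 - 332/455 = (-22 - 56)*(1/289) - 332*1/455 = -78*1/289 - 332/455 = -78/289 - 332/455 = -131438/131495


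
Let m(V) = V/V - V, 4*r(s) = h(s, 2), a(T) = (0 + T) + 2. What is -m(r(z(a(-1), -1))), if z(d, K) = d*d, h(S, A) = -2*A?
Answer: -2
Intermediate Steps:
a(T) = 2 + T (a(T) = T + 2 = 2 + T)
z(d, K) = d²
r(s) = -1 (r(s) = (-2*2)/4 = (¼)*(-4) = -1)
m(V) = 1 - V
-m(r(z(a(-1), -1))) = -(1 - 1*(-1)) = -(1 + 1) = -1*2 = -2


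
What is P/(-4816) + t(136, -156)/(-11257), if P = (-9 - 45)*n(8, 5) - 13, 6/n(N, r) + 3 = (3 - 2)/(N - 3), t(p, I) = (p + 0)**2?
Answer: -631630935/379495984 ≈ -1.6644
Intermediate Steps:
t(p, I) = p**2
n(N, r) = 6/(-3 + 1/(-3 + N)) (n(N, r) = 6/(-3 + (3 - 2)/(N - 3)) = 6/(-3 + 1/(-3 + N)))
P = 719/7 (P = (-9 - 45)*(6*(3 - 1*8)/(-10 + 3*8)) - 13 = -324*(3 - 8)/(-10 + 24) - 13 = -324*(-5)/14 - 13 = -54*(-15/7) - 13 = 810/7 - 13 = 719/7 ≈ 102.71)
P/(-4816) + t(136, -156)/(-11257) = (719/7)/(-4816) + 136**2/(-11257) = (719/7)*(-1/4816) + 18496*(-1/11257) = -719/33712 - 18496/11257 = -631630935/379495984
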